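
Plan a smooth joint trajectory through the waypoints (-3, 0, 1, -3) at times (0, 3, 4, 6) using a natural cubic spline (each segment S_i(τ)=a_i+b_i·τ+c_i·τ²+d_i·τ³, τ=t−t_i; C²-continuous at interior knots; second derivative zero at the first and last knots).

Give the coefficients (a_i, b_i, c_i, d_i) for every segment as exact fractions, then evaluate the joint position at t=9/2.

Δ: Δ0=1, Δ1=1, Δ2=-2
row 1: diag=8, rhs=0; c'=1/8, d'=0
row 2: denom=6−1·1/8=47/8; d'=(-18−1·0)/(47/8)=-144/47
back: M2=-144/47
back: M1=0−1/8·-144/47=18/47
M: M0=0, M1=18/47, M2=-144/47, M3=0
seg 0: a=-3, c=M0/2=0, d=(M1−M0)/(6·3)=1/47, b=Δ0−h0·(2M0+M1)/6=38/47
seg 1: a=0, c=M1/2=9/47, d=(M2−M1)/(6·1)=-27/47, b=Δ1−h1·(2M1+M2)/6=65/47
seg 2: a=1, c=M2/2=-72/47, d=(M3−M2)/(6·2)=12/47, b=Δ2−h2·(2M2+M3)/6=2/47
t_q=9/2 → seg 2, τ=1/2; S=1+2/47·τ+-72/47·τ²+12/47·τ³=63/94

  seg 0: a=-3 b=38/47 c=0 d=1/47
  seg 1: a=0 b=65/47 c=9/47 d=-27/47
  seg 2: a=1 b=2/47 c=-72/47 d=12/47
S(9/2) = 63/94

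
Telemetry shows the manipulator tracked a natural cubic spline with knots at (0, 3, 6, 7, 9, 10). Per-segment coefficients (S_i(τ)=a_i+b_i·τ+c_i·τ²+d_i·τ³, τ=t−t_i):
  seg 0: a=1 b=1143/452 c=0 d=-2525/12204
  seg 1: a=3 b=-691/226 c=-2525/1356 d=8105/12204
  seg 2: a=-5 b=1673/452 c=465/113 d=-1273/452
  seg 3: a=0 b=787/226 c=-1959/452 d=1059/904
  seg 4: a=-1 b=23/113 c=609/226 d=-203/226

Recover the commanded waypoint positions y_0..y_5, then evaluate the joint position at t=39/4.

y_0=1 y_1=3 y_2=-5 y_3=0 y_4=-1 y_5=1
S(39/4) = 4187/14464

y_0 = S_0(0) = a_0 = 1
y_1 = S_1(0) = a_1 = 3
y_2 = S_2(0) = a_2 = -5
y_3 = S_3(0) = a_3 = 0
y_4 = S_4(0) = a_4 = -1
y_5 = S_4(1) = 1
t_q=39/4 is in segment 4 (τ=3/4); S_4(τ)=4187/14464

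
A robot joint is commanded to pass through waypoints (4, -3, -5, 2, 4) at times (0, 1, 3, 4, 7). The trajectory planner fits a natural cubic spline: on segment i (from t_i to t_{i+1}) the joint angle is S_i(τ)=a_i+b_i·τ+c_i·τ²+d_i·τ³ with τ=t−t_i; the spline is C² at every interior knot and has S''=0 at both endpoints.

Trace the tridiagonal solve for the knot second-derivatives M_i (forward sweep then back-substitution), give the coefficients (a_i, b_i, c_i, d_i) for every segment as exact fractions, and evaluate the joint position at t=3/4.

  seg 0: a=4 b=-2837/375 c=0 d=212/375
  seg 1: a=-3 b=-2201/375 c=212/125 d=277/750
  seg 2: a=-5 b=401/75 c=489/125 d=-847/375
  seg 3: a=2 b=2398/375 c=-358/125 d=358/1125
S(3/4) = -2871/2000

Δ: Δ0=-7, Δ1=-1, Δ2=7, Δ3=2/3
row 1: diag=6, rhs=36; c'=1/3, d'=6
row 2: denom=6−2·1/3=16/3; d'=(48−2·6)/(16/3)=27/4
row 3: denom=8−1·3/16=125/16; d'=(-38−1·27/4)/(125/16)=-716/125
back: M3=-716/125
back: M2=27/4−3/16·-716/125=978/125
back: M1=6−1/3·978/125=424/125
M: M0=0, M1=424/125, M2=978/125, M3=-716/125, M4=0
seg 0: a=4, c=M0/2=0, d=(M1−M0)/(6·1)=212/375, b=Δ0−h0·(2M0+M1)/6=-2837/375
seg 1: a=-3, c=M1/2=212/125, d=(M2−M1)/(6·2)=277/750, b=Δ1−h1·(2M1+M2)/6=-2201/375
seg 2: a=-5, c=M2/2=489/125, d=(M3−M2)/(6·1)=-847/375, b=Δ2−h2·(2M2+M3)/6=401/75
seg 3: a=2, c=M3/2=-358/125, d=(M4−M3)/(6·3)=358/1125, b=Δ3−h3·(2M3+M4)/6=2398/375
t_q=3/4 → seg 0, τ=3/4; S=4+-2837/375·τ+0·τ²+212/375·τ³=-2871/2000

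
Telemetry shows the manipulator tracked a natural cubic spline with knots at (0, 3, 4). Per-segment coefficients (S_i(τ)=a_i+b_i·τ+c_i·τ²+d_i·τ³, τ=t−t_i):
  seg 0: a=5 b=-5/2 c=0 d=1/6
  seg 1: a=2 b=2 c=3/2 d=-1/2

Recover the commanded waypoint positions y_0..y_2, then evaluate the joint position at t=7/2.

y_0=5 y_1=2 y_2=5
S(7/2) = 53/16

y_0 = S_0(0) = a_0 = 5
y_1 = S_1(0) = a_1 = 2
y_2 = S_1(1) = 5
t_q=7/2 is in segment 1 (τ=1/2); S_1(τ)=53/16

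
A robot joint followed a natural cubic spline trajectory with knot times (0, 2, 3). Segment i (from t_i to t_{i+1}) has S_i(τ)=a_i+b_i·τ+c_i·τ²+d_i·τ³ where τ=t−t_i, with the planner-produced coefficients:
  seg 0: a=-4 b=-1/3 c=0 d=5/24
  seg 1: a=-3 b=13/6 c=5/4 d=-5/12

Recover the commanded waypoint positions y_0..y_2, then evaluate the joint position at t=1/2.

y_0=-4 y_1=-3 y_2=0
S(1/2) = -265/64

y_0 = S_0(0) = a_0 = -4
y_1 = S_1(0) = a_1 = -3
y_2 = S_1(1) = 0
t_q=1/2 is in segment 0 (τ=1/2); S_0(τ)=-265/64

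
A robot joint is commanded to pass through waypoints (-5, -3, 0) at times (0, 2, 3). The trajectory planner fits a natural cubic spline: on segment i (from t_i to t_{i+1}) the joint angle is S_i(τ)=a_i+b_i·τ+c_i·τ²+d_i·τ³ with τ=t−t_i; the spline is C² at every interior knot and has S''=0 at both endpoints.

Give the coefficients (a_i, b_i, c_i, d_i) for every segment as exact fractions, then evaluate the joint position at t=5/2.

  seg 0: a=-5 b=1/3 c=0 d=1/6
  seg 1: a=-3 b=7/3 c=1 d=-1/3
S(5/2) = -13/8

Δ: Δ0=1, Δ1=3
row 1: diag=6, rhs=12; c'=1/6, d'=2
back: M1=2
M: M0=0, M1=2, M2=0
seg 0: a=-5, c=M0/2=0, d=(M1−M0)/(6·2)=1/6, b=Δ0−h0·(2M0+M1)/6=1/3
seg 1: a=-3, c=M1/2=1, d=(M2−M1)/(6·1)=-1/3, b=Δ1−h1·(2M1+M2)/6=7/3
t_q=5/2 → seg 1, τ=1/2; S=-3+7/3·τ+1·τ²+-1/3·τ³=-13/8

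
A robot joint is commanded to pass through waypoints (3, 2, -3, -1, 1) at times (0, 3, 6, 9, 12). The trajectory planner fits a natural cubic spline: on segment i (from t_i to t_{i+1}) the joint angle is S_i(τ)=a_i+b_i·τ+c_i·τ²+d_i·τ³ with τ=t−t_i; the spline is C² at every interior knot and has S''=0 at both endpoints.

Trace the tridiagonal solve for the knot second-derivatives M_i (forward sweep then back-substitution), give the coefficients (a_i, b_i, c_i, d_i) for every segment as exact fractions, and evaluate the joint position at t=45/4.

  seg 0: a=3 b=4/21 c=0 d=-11/189
  seg 1: a=2 b=-29/21 c=-11/21 d=1/7
  seg 2: a=-3 b=-2/3 c=16/21 d=-20/189
  seg 3: a=-1 b=22/21 c=-4/21 d=4/189
S(45/4) = 71/112

Δ: Δ0=-1/3, Δ1=-5/3, Δ2=2/3, Δ3=2/3
row 1: diag=12, rhs=-8; c'=1/4, d'=-2/3
row 2: denom=12−3·1/4=45/4; d'=(14−3·-2/3)/(45/4)=64/45
row 3: denom=12−3·4/15=56/5; d'=(0−3·64/45)/(56/5)=-8/21
back: M3=-8/21
back: M2=64/45−4/15·-8/21=32/21
back: M1=-2/3−1/4·32/21=-22/21
M: M0=0, M1=-22/21, M2=32/21, M3=-8/21, M4=0
seg 0: a=3, c=M0/2=0, d=(M1−M0)/(6·3)=-11/189, b=Δ0−h0·(2M0+M1)/6=4/21
seg 1: a=2, c=M1/2=-11/21, d=(M2−M1)/(6·3)=1/7, b=Δ1−h1·(2M1+M2)/6=-29/21
seg 2: a=-3, c=M2/2=16/21, d=(M3−M2)/(6·3)=-20/189, b=Δ2−h2·(2M2+M3)/6=-2/3
seg 3: a=-1, c=M3/2=-4/21, d=(M4−M3)/(6·3)=4/189, b=Δ3−h3·(2M3+M4)/6=22/21
t_q=45/4 → seg 3, τ=9/4; S=-1+22/21·τ+-4/21·τ²+4/189·τ³=71/112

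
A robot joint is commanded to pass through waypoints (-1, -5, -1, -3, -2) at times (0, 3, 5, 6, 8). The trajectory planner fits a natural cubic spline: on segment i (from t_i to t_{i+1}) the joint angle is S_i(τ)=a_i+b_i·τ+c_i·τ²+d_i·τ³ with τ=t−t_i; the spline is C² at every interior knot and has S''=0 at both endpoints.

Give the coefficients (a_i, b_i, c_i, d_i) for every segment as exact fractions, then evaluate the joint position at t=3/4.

  seg 0: a=-1 b=-2831/978 c=0 d=509/2934
  seg 1: a=-5 b=875/489 c=509/326 d=-356/489
  seg 2: a=-1 b=-343/489 c=-915/326 d=1475/978
  seg 3: a=-3 b=-1751/978 c=280/163 d=-140/489
S(3/4) = -64633/20864

Δ: Δ0=-4/3, Δ1=2, Δ2=-2, Δ3=1/2
row 1: diag=10, rhs=20; c'=1/5, d'=2
row 2: denom=6−2·1/5=28/5; d'=(-24−2·2)/(28/5)=-5
row 3: denom=6−1·5/28=163/28; d'=(15−1·-5)/(163/28)=560/163
back: M3=560/163
back: M2=-5−5/28·560/163=-915/163
back: M1=2−1/5·-915/163=509/163
M: M0=0, M1=509/163, M2=-915/163, M3=560/163, M4=0
seg 0: a=-1, c=M0/2=0, d=(M1−M0)/(6·3)=509/2934, b=Δ0−h0·(2M0+M1)/6=-2831/978
seg 1: a=-5, c=M1/2=509/326, d=(M2−M1)/(6·2)=-356/489, b=Δ1−h1·(2M1+M2)/6=875/489
seg 2: a=-1, c=M2/2=-915/326, d=(M3−M2)/(6·1)=1475/978, b=Δ2−h2·(2M2+M3)/6=-343/489
seg 3: a=-3, c=M3/2=280/163, d=(M4−M3)/(6·2)=-140/489, b=Δ3−h3·(2M3+M4)/6=-1751/978
t_q=3/4 → seg 0, τ=3/4; S=-1+-2831/978·τ+0·τ²+509/2934·τ³=-64633/20864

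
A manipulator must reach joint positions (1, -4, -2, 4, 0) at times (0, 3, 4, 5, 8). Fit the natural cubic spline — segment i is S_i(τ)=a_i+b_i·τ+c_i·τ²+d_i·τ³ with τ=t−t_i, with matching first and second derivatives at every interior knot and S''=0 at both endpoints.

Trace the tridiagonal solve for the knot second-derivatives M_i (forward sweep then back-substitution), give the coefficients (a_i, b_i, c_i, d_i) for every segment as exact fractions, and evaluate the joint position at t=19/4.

  seg 0: a=1 b=-623/240 c=0 d=223/2160
  seg 1: a=-4 b=23/120 c=223/240 d=211/240
  seg 2: a=-2 b=75/16 c=107/30 d=-541/240
  seg 3: a=4 b=607/120 c=-767/240 d=767/2160
S(19/4) = 13163/5120

Δ: Δ0=-5/3, Δ1=2, Δ2=6, Δ3=-4/3
row 1: diag=8, rhs=22; c'=1/8, d'=11/4
row 2: denom=4−1·1/8=31/8; d'=(24−1·11/4)/(31/8)=170/31
row 3: denom=8−1·8/31=240/31; d'=(-44−1·170/31)/(240/31)=-767/120
back: M3=-767/120
back: M2=170/31−8/31·-767/120=107/15
back: M1=11/4−1/8·107/15=223/120
M: M0=0, M1=223/120, M2=107/15, M3=-767/120, M4=0
seg 0: a=1, c=M0/2=0, d=(M1−M0)/(6·3)=223/2160, b=Δ0−h0·(2M0+M1)/6=-623/240
seg 1: a=-4, c=M1/2=223/240, d=(M2−M1)/(6·1)=211/240, b=Δ1−h1·(2M1+M2)/6=23/120
seg 2: a=-2, c=M2/2=107/30, d=(M3−M2)/(6·1)=-541/240, b=Δ2−h2·(2M2+M3)/6=75/16
seg 3: a=4, c=M3/2=-767/240, d=(M4−M3)/(6·3)=767/2160, b=Δ3−h3·(2M3+M4)/6=607/120
t_q=19/4 → seg 2, τ=3/4; S=-2+75/16·τ+107/30·τ²+-541/240·τ³=13163/5120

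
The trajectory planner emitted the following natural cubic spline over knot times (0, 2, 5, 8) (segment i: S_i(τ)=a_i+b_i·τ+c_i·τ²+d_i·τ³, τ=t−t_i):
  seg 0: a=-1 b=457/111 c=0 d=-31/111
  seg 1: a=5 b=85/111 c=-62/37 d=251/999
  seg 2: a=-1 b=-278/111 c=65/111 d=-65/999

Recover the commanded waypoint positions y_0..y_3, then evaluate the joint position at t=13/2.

y_0=-1 y_1=5 y_2=-1 y_3=-5
S(13/2) = -1083/296

y_0 = S_0(0) = a_0 = -1
y_1 = S_1(0) = a_1 = 5
y_2 = S_2(0) = a_2 = -1
y_3 = S_2(3) = -5
t_q=13/2 is in segment 2 (τ=3/2); S_2(τ)=-1083/296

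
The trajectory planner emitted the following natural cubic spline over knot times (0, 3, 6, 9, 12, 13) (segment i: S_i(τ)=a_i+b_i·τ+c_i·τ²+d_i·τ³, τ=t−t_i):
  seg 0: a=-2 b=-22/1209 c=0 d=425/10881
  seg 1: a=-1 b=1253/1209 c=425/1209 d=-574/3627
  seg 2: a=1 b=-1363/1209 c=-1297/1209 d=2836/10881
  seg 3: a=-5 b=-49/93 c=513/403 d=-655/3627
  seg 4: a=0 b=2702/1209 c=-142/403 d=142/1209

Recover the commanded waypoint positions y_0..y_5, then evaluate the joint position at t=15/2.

y_0 = S_0(0) = a_0 = -2
y_1 = S_1(0) = a_1 = -1
y_2 = S_2(0) = a_2 = 1
y_3 = S_3(0) = a_3 = -5
y_4 = S_4(0) = a_4 = 0
y_5 = S_4(1) = 2
t_q=15/2 is in segment 2 (τ=3/2); S_2(τ)=-3587/1612

y_0=-2 y_1=-1 y_2=1 y_3=-5 y_4=0 y_5=2
S(15/2) = -3587/1612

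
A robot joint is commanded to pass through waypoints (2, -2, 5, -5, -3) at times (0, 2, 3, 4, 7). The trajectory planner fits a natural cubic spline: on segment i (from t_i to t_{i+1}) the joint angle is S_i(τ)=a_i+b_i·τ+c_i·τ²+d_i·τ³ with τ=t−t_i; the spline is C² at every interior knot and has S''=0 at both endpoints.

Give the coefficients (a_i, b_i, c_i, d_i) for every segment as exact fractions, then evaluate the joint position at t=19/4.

Δ: Δ0=-2, Δ1=7, Δ2=-10, Δ3=2/3
row 1: diag=6, rhs=54; c'=1/6, d'=9
row 2: denom=4−1·1/6=23/6; d'=(-102−1·9)/(23/6)=-666/23
row 3: denom=8−1·6/23=178/23; d'=(64−1·-666/23)/(178/23)=1069/89
back: M3=1069/89
back: M2=-666/23−6/23·1069/89=-2856/89
back: M1=9−1/6·-2856/89=1277/89
M: M0=0, M1=1277/89, M2=-2856/89, M3=1069/89, M4=0
seg 0: a=2, c=M0/2=0, d=(M1−M0)/(6·2)=1277/1068, b=Δ0−h0·(2M0+M1)/6=-1811/267
seg 1: a=-2, c=M1/2=1277/178, d=(M2−M1)/(6·1)=-4133/534, b=Δ1−h1·(2M1+M2)/6=2020/267
seg 2: a=5, c=M2/2=-1428/89, d=(M3−M2)/(6·1)=3925/534, b=Δ2−h2·(2M2+M3)/6=-697/534
seg 3: a=-5, c=M3/2=1069/178, d=(M4−M3)/(6·3)=-1069/1602, b=Δ3−h3·(2M3+M4)/6=-3029/267
t_q=19/4 → seg 3, τ=3/4; S=-5+-3029/267·τ+1069/178·τ²+-1069/1602·τ³=-118611/11392

  seg 0: a=2 b=-1811/267 c=0 d=1277/1068
  seg 1: a=-2 b=2020/267 c=1277/178 d=-4133/534
  seg 2: a=5 b=-697/534 c=-1428/89 d=3925/534
  seg 3: a=-5 b=-3029/267 c=1069/178 d=-1069/1602
S(19/4) = -118611/11392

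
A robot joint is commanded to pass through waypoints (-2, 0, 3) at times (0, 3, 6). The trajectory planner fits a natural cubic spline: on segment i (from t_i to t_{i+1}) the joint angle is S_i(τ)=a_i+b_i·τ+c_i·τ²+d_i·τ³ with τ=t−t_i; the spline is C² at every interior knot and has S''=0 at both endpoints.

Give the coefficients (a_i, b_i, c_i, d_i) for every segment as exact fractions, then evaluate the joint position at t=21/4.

Δ: Δ0=2/3, Δ1=1
row 1: diag=12, rhs=2; c'=1/4, d'=1/6
back: M1=1/6
M: M0=0, M1=1/6, M2=0
seg 0: a=-2, c=M0/2=0, d=(M1−M0)/(6·3)=1/108, b=Δ0−h0·(2M0+M1)/6=7/12
seg 1: a=0, c=M1/2=1/12, d=(M2−M1)/(6·3)=-1/108, b=Δ1−h1·(2M1+M2)/6=5/6
t_q=21/4 → seg 1, τ=9/4; S=0+5/6·τ+1/12·τ²+-1/108·τ³=561/256

  seg 0: a=-2 b=7/12 c=0 d=1/108
  seg 1: a=0 b=5/6 c=1/12 d=-1/108
S(21/4) = 561/256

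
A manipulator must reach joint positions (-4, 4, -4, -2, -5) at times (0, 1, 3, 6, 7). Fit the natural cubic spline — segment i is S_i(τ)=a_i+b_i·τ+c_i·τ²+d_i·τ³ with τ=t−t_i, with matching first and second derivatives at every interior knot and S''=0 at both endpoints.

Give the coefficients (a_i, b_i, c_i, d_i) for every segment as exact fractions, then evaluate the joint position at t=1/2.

Δ: Δ0=8, Δ1=-4, Δ2=2/3, Δ3=-3
row 1: diag=6, rhs=-72; c'=1/3, d'=-12
row 2: denom=10−2·1/3=28/3; d'=(28−2·-12)/(28/3)=39/7
row 3: denom=8−3·9/28=197/28; d'=(-22−3·39/7)/(197/28)=-1084/197
back: M3=-1084/197
back: M2=39/7−9/28·-1084/197=1446/197
back: M1=-12−1/3·1446/197=-2846/197
M: M0=0, M1=-2846/197, M2=1446/197, M3=-1084/197, M4=0
seg 0: a=-4, c=M0/2=0, d=(M1−M0)/(6·1)=-1423/591, b=Δ0−h0·(2M0+M1)/6=6151/591
seg 1: a=4, c=M1/2=-1423/197, d=(M2−M1)/(6·2)=1073/591, b=Δ1−h1·(2M1+M2)/6=1882/591
seg 2: a=-4, c=M2/2=723/197, d=(M3−M2)/(6·3)=-1265/1773, b=Δ2−h2·(2M2+M3)/6=-2318/591
seg 3: a=-2, c=M3/2=-542/197, d=(M4−M3)/(6·1)=542/591, b=Δ3−h3·(2M3+M4)/6=-689/591
t_q=1/2 → seg 0, τ=1/2; S=-4+6151/591·τ+0·τ²+-1423/591·τ³=1423/1576

  seg 0: a=-4 b=6151/591 c=0 d=-1423/591
  seg 1: a=4 b=1882/591 c=-1423/197 d=1073/591
  seg 2: a=-4 b=-2318/591 c=723/197 d=-1265/1773
  seg 3: a=-2 b=-689/591 c=-542/197 d=542/591
S(1/2) = 1423/1576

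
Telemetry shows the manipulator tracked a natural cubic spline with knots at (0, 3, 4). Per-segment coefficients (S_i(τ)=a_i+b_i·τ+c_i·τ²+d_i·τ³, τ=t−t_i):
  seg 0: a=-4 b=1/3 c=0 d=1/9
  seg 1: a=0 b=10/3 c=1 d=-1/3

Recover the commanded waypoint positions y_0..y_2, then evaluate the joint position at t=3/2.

y_0=-4 y_1=0 y_2=4
S(3/2) = -25/8

y_0 = S_0(0) = a_0 = -4
y_1 = S_1(0) = a_1 = 0
y_2 = S_1(1) = 4
t_q=3/2 is in segment 0 (τ=3/2); S_0(τ)=-25/8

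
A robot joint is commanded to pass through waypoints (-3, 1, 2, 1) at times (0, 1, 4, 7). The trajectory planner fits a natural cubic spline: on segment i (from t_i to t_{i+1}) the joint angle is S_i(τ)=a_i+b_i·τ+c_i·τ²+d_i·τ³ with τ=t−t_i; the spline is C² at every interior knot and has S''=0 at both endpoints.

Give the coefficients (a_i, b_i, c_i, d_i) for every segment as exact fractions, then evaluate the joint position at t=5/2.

  seg 0: a=-3 b=130/29 c=0 d=-14/29
  seg 1: a=1 b=88/29 c=-42/29 d=143/783
  seg 2: a=2 b=-21/29 c=17/87 d=-17/783
S(5/2) = 675/232

Δ: Δ0=4, Δ1=1/3, Δ2=-1/3
row 1: diag=8, rhs=-22; c'=3/8, d'=-11/4
row 2: denom=12−3·3/8=87/8; d'=(-4−3·-11/4)/(87/8)=34/87
back: M2=34/87
back: M1=-11/4−3/8·34/87=-84/29
M: M0=0, M1=-84/29, M2=34/87, M3=0
seg 0: a=-3, c=M0/2=0, d=(M1−M0)/(6·1)=-14/29, b=Δ0−h0·(2M0+M1)/6=130/29
seg 1: a=1, c=M1/2=-42/29, d=(M2−M1)/(6·3)=143/783, b=Δ1−h1·(2M1+M2)/6=88/29
seg 2: a=2, c=M2/2=17/87, d=(M3−M2)/(6·3)=-17/783, b=Δ2−h2·(2M2+M3)/6=-21/29
t_q=5/2 → seg 1, τ=3/2; S=1+88/29·τ+-42/29·τ²+143/783·τ³=675/232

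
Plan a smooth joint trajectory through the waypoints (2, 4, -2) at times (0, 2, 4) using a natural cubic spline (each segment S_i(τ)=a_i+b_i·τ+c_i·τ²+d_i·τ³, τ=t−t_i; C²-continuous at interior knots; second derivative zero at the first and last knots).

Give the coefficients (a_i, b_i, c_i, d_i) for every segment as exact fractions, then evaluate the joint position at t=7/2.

  seg 0: a=2 b=2 c=0 d=-1/4
  seg 1: a=4 b=-1 c=-3/2 d=1/4
S(7/2) = -1/32

Δ: Δ0=1, Δ1=-3
row 1: diag=8, rhs=-24; c'=1/4, d'=-3
back: M1=-3
M: M0=0, M1=-3, M2=0
seg 0: a=2, c=M0/2=0, d=(M1−M0)/(6·2)=-1/4, b=Δ0−h0·(2M0+M1)/6=2
seg 1: a=4, c=M1/2=-3/2, d=(M2−M1)/(6·2)=1/4, b=Δ1−h1·(2M1+M2)/6=-1
t_q=7/2 → seg 1, τ=3/2; S=4+-1·τ+-3/2·τ²+1/4·τ³=-1/32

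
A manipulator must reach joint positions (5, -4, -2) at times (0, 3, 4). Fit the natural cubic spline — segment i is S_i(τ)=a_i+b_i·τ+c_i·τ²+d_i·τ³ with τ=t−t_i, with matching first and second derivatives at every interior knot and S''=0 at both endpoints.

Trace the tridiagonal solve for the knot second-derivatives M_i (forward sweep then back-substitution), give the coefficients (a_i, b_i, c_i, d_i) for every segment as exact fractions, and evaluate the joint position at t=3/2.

Δ: Δ0=-3, Δ1=2
row 1: diag=8, rhs=30; c'=1/8, d'=15/4
back: M1=15/4
M: M0=0, M1=15/4, M2=0
seg 0: a=5, c=M0/2=0, d=(M1−M0)/(6·3)=5/24, b=Δ0−h0·(2M0+M1)/6=-39/8
seg 1: a=-4, c=M1/2=15/8, d=(M2−M1)/(6·1)=-5/8, b=Δ1−h1·(2M1+M2)/6=3/4
t_q=3/2 → seg 0, τ=3/2; S=5+-39/8·τ+0·τ²+5/24·τ³=-103/64

  seg 0: a=5 b=-39/8 c=0 d=5/24
  seg 1: a=-4 b=3/4 c=15/8 d=-5/8
S(3/2) = -103/64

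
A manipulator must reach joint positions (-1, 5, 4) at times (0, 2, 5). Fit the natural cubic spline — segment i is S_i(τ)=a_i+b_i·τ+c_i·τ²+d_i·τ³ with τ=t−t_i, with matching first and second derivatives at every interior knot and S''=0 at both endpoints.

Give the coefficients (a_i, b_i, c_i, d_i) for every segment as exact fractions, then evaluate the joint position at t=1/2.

  seg 0: a=-1 b=11/3 c=0 d=-1/6
  seg 1: a=5 b=5/3 c=-1 d=1/9
S(1/2) = 13/16

Δ: Δ0=3, Δ1=-1/3
row 1: diag=10, rhs=-20; c'=3/10, d'=-2
back: M1=-2
M: M0=0, M1=-2, M2=0
seg 0: a=-1, c=M0/2=0, d=(M1−M0)/(6·2)=-1/6, b=Δ0−h0·(2M0+M1)/6=11/3
seg 1: a=5, c=M1/2=-1, d=(M2−M1)/(6·3)=1/9, b=Δ1−h1·(2M1+M2)/6=5/3
t_q=1/2 → seg 0, τ=1/2; S=-1+11/3·τ+0·τ²+-1/6·τ³=13/16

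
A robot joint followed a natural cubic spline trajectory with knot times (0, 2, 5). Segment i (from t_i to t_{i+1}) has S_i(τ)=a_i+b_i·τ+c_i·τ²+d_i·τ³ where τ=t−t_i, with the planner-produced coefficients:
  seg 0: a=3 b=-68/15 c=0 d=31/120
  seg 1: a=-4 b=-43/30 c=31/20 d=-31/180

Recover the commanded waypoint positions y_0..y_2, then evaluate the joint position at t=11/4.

y_0=3 y_1=-4 y_2=1
S(11/4) = -5473/1280

y_0 = S_0(0) = a_0 = 3
y_1 = S_1(0) = a_1 = -4
y_2 = S_1(3) = 1
t_q=11/4 is in segment 1 (τ=3/4); S_1(τ)=-5473/1280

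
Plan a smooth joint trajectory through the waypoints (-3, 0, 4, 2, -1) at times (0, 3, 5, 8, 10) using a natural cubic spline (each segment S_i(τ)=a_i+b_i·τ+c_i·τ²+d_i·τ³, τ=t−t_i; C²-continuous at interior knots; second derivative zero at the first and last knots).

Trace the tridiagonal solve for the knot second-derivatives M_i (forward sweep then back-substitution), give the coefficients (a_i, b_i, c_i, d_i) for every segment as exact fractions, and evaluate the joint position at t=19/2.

Δ: Δ0=1, Δ1=2, Δ2=-2/3, Δ3=-3/2
row 1: diag=10, rhs=6; c'=1/5, d'=3/5
row 2: denom=10−2·1/5=48/5; d'=(-16−2·3/5)/(48/5)=-43/24
row 3: denom=10−3·5/16=145/16; d'=(-5−3·-43/24)/(145/16)=6/145
back: M3=6/145
back: M2=-43/24−5/16·6/145=-157/87
back: M1=3/5−1/5·-157/87=418/435
M: M0=0, M1=418/435, M2=-157/87, M3=6/145, M4=0
seg 0: a=-3, c=M0/2=0, d=(M1−M0)/(6·3)=209/3915, b=Δ0−h0·(2M0+M1)/6=226/435
seg 1: a=0, c=M1/2=209/435, d=(M2−M1)/(6·2)=-401/1740, b=Δ1−h1·(2M1+M2)/6=853/435
seg 2: a=4, c=M2/2=-157/174, d=(M3−M2)/(6·3)=803/7830, b=Δ2−h2·(2M2+M3)/6=162/145
seg 3: a=2, c=M3/2=3/145, d=(M4−M3)/(6·2)=-1/290, b=Δ3−h3·(2M3+M4)/6=-443/290
t_q=19/2 → seg 3, τ=3/2; S=2+-443/290·τ+3/145·τ²+-1/290·τ³=-119/464

  seg 0: a=-3 b=226/435 c=0 d=209/3915
  seg 1: a=0 b=853/435 c=209/435 d=-401/1740
  seg 2: a=4 b=162/145 c=-157/174 d=803/7830
  seg 3: a=2 b=-443/290 c=3/145 d=-1/290
S(19/2) = -119/464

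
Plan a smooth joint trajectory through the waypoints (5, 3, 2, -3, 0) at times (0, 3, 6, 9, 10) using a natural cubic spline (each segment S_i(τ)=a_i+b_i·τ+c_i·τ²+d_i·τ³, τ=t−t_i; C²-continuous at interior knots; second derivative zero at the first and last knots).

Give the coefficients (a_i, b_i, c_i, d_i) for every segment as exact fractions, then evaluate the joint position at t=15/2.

Δ: Δ0=-2/3, Δ1=-1/3, Δ2=-5/3, Δ3=3
row 1: diag=12, rhs=2; c'=1/4, d'=1/6
row 2: denom=12−3·1/4=45/4; d'=(-8−3·1/6)/(45/4)=-34/45
row 3: denom=8−3·4/15=36/5; d'=(28−3·-34/45)/(36/5)=227/54
back: M3=227/54
back: M2=-34/45−4/15·227/54=-152/81
back: M1=1/6−1/4·-152/81=103/162
M: M0=0, M1=103/162, M2=-152/81, M3=227/54, M4=0
seg 0: a=5, c=M0/2=0, d=(M1−M0)/(6·3)=103/2916, b=Δ0−h0·(2M0+M1)/6=-319/324
seg 1: a=3, c=M1/2=103/324, d=(M2−M1)/(6·3)=-407/2916, b=Δ1−h1·(2M1+M2)/6=-5/162
seg 2: a=2, c=M2/2=-76/81, d=(M3−M2)/(6·3)=985/2916, b=Δ2−h2·(2M2+M3)/6=-613/324
seg 3: a=-3, c=M3/2=227/108, d=(M4−M3)/(6·1)=-227/324, b=Δ3−h3·(2M3+M4)/6=259/162
t_q=15/2 → seg 2, τ=3/2; S=2+-613/324·τ+-76/81·τ²+985/2916·τ³=-521/288

  seg 0: a=5 b=-319/324 c=0 d=103/2916
  seg 1: a=3 b=-5/162 c=103/324 d=-407/2916
  seg 2: a=2 b=-613/324 c=-76/81 d=985/2916
  seg 3: a=-3 b=259/162 c=227/108 d=-227/324
S(15/2) = -521/288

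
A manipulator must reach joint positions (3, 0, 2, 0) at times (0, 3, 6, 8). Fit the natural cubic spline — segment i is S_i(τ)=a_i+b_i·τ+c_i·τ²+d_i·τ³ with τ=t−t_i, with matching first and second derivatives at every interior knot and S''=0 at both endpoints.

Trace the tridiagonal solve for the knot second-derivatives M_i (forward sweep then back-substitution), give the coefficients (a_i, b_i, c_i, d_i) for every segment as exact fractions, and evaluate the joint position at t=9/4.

  seg 0: a=3 b=-176/111 c=0 d=65/999
  seg 1: a=0 b=19/111 c=65/111 d=-140/999
  seg 2: a=2 b=-11/111 c=-25/37 d=25/222
S(9/4) = 411/2368

Δ: Δ0=-1, Δ1=2/3, Δ2=-1
row 1: diag=12, rhs=10; c'=1/4, d'=5/6
row 2: denom=10−3·1/4=37/4; d'=(-10−3·5/6)/(37/4)=-50/37
back: M2=-50/37
back: M1=5/6−1/4·-50/37=130/111
M: M0=0, M1=130/111, M2=-50/37, M3=0
seg 0: a=3, c=M0/2=0, d=(M1−M0)/(6·3)=65/999, b=Δ0−h0·(2M0+M1)/6=-176/111
seg 1: a=0, c=M1/2=65/111, d=(M2−M1)/(6·3)=-140/999, b=Δ1−h1·(2M1+M2)/6=19/111
seg 2: a=2, c=M2/2=-25/37, d=(M3−M2)/(6·2)=25/222, b=Δ2−h2·(2M2+M3)/6=-11/111
t_q=9/4 → seg 0, τ=9/4; S=3+-176/111·τ+0·τ²+65/999·τ³=411/2368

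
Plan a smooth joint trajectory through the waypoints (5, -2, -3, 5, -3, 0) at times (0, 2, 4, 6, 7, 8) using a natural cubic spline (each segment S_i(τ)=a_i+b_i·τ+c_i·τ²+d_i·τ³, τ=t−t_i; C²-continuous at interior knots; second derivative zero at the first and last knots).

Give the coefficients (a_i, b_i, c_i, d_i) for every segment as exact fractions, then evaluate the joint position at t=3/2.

  seg 0: a=5 b=-1126/313 c=0 d=61/2504
  seg 1: a=-2 b=-2069/626 c=183/1252 d=1573/2504
  seg 2: a=-3 b=1508/313 c=2451/626 d=-2707/1252
  seg 3: a=5 b=-1711/313 c=-2835/313 d=2042/313
  seg 4: a=-3 b=-1255/313 c=3291/313 d=-1097/313
S(3/2) = -6289/20032

Δ: Δ0=-7/2, Δ1=-1/2, Δ2=4, Δ3=-8, Δ4=3
row 1: diag=8, rhs=18; c'=1/4, d'=9/4
row 2: denom=8−2·1/4=15/2; d'=(27−2·9/4)/(15/2)=3
row 3: denom=6−2·4/15=82/15; d'=(-72−2·3)/(82/15)=-585/41
row 4: denom=4−1·15/82=313/82; d'=(66−1·-585/41)/(313/82)=6582/313
back: M4=6582/313
back: M3=-585/41−15/82·6582/313=-5670/313
back: M2=3−4/15·-5670/313=2451/313
back: M1=9/4−1/4·2451/313=183/626
M: M0=0, M1=183/626, M2=2451/313, M3=-5670/313, M4=6582/313, M5=0
seg 0: a=5, c=M0/2=0, d=(M1−M0)/(6·2)=61/2504, b=Δ0−h0·(2M0+M1)/6=-1126/313
seg 1: a=-2, c=M1/2=183/1252, d=(M2−M1)/(6·2)=1573/2504, b=Δ1−h1·(2M1+M2)/6=-2069/626
seg 2: a=-3, c=M2/2=2451/626, d=(M3−M2)/(6·2)=-2707/1252, b=Δ2−h2·(2M2+M3)/6=1508/313
seg 3: a=5, c=M3/2=-2835/313, d=(M4−M3)/(6·1)=2042/313, b=Δ3−h3·(2M3+M4)/6=-1711/313
seg 4: a=-3, c=M4/2=3291/313, d=(M5−M4)/(6·1)=-1097/313, b=Δ4−h4·(2M4+M5)/6=-1255/313
t_q=3/2 → seg 0, τ=3/2; S=5+-1126/313·τ+0·τ²+61/2504·τ³=-6289/20032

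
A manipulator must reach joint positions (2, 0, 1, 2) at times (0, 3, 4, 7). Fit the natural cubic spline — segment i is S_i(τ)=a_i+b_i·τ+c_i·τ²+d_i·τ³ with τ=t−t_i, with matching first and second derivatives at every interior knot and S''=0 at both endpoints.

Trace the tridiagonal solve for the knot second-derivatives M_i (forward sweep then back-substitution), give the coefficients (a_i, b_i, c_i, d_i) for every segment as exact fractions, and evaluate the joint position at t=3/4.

Δ: Δ0=-2/3, Δ1=1, Δ2=1/3
row 1: diag=8, rhs=10; c'=1/8, d'=5/4
row 2: denom=8−1·1/8=63/8; d'=(-4−1·5/4)/(63/8)=-2/3
back: M2=-2/3
back: M1=5/4−1/8·-2/3=4/3
M: M0=0, M1=4/3, M2=-2/3, M3=0
seg 0: a=2, c=M0/2=0, d=(M1−M0)/(6·3)=2/27, b=Δ0−h0·(2M0+M1)/6=-4/3
seg 1: a=0, c=M1/2=2/3, d=(M2−M1)/(6·1)=-1/3, b=Δ1−h1·(2M1+M2)/6=2/3
seg 2: a=1, c=M2/2=-1/3, d=(M3−M2)/(6·3)=1/27, b=Δ2−h2·(2M2+M3)/6=1
t_q=3/4 → seg 0, τ=3/4; S=2+-4/3·τ+0·τ²+2/27·τ³=33/32

  seg 0: a=2 b=-4/3 c=0 d=2/27
  seg 1: a=0 b=2/3 c=2/3 d=-1/3
  seg 2: a=1 b=1 c=-1/3 d=1/27
S(3/4) = 33/32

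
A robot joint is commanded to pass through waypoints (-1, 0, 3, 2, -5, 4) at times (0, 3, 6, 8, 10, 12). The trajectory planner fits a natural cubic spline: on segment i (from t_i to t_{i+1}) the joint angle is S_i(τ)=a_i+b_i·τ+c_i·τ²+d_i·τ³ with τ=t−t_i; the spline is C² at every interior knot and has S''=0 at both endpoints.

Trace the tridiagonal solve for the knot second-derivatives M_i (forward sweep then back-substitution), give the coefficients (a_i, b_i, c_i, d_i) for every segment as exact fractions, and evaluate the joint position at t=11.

Δ: Δ0=1/3, Δ1=1, Δ2=-1/2, Δ3=-7/2, Δ4=9/2
row 1: diag=12, rhs=4; c'=1/4, d'=1/3
row 2: denom=10−3·1/4=37/4; d'=(-9−3·1/3)/(37/4)=-40/37
row 3: denom=8−2·8/37=280/37; d'=(-18−2·-40/37)/(280/37)=-293/140
row 4: denom=8−2·37/140=523/70; d'=(48−2·-293/140)/(523/70)=3653/523
back: M4=3653/523
back: M3=-293/140−37/140·3653/523=-2060/523
back: M2=-40/37−8/37·-2060/523=-120/523
back: M1=1/3−1/4·-120/523=613/1569
M: M0=0, M1=613/1569, M2=-120/523, M3=-2060/523, M4=3653/523, M5=0
seg 0: a=-1, c=M0/2=0, d=(M1−M0)/(6·3)=613/28242, b=Δ0−h0·(2M0+M1)/6=433/3138
seg 1: a=0, c=M1/2=613/3138, d=(M2−M1)/(6·3)=-973/28242, b=Δ1−h1·(2M1+M2)/6=1136/1569
seg 2: a=3, c=M2/2=-60/523, d=(M3−M2)/(6·2)=-485/1569, b=Δ2−h2·(2M2+M3)/6=3031/3138
seg 3: a=2, c=M3/2=-1030/523, d=(M4−M3)/(6·2)=5713/6276, b=Δ3−h3·(2M3+M4)/6=-10049/3138
seg 4: a=-5, c=M4/2=3653/1046, d=(M5−M4)/(6·2)=-3653/6276, b=Δ4−h4·(2M4+M5)/6=-491/3138
t_q=11 → seg 4, τ=1; S=-5+-491/3138·τ+3653/1046·τ²+-3653/6276·τ³=-4699/2092

  seg 0: a=-1 b=433/3138 c=0 d=613/28242
  seg 1: a=0 b=1136/1569 c=613/3138 d=-973/28242
  seg 2: a=3 b=3031/3138 c=-60/523 d=-485/1569
  seg 3: a=2 b=-10049/3138 c=-1030/523 d=5713/6276
  seg 4: a=-5 b=-491/3138 c=3653/1046 d=-3653/6276
S(11) = -4699/2092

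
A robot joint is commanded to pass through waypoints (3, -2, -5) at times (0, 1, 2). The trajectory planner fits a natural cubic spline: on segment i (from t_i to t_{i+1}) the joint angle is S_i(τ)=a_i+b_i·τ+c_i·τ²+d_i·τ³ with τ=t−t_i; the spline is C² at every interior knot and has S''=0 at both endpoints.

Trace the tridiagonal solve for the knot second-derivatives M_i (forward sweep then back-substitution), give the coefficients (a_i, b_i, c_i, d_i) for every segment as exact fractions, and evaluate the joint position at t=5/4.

Δ: Δ0=-5, Δ1=-3
row 1: diag=4, rhs=12; c'=1/4, d'=3
back: M1=3
M: M0=0, M1=3, M2=0
seg 0: a=3, c=M0/2=0, d=(M1−M0)/(6·1)=1/2, b=Δ0−h0·(2M0+M1)/6=-11/2
seg 1: a=-2, c=M1/2=3/2, d=(M2−M1)/(6·1)=-1/2, b=Δ1−h1·(2M1+M2)/6=-4
t_q=5/4 → seg 1, τ=1/4; S=-2+-4·τ+3/2·τ²+-1/2·τ³=-373/128

  seg 0: a=3 b=-11/2 c=0 d=1/2
  seg 1: a=-2 b=-4 c=3/2 d=-1/2
S(5/4) = -373/128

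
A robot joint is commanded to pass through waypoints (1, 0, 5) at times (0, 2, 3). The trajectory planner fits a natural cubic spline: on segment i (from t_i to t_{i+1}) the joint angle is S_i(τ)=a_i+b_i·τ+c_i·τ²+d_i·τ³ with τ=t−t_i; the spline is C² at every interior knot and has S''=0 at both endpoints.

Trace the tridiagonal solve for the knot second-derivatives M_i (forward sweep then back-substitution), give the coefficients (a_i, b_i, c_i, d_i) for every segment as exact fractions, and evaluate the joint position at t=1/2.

Δ: Δ0=-1/2, Δ1=5
row 1: diag=6, rhs=33; c'=1/6, d'=11/2
back: M1=11/2
M: M0=0, M1=11/2, M2=0
seg 0: a=1, c=M0/2=0, d=(M1−M0)/(6·2)=11/24, b=Δ0−h0·(2M0+M1)/6=-7/3
seg 1: a=0, c=M1/2=11/4, d=(M2−M1)/(6·1)=-11/12, b=Δ1−h1·(2M1+M2)/6=19/6
t_q=1/2 → seg 0, τ=1/2; S=1+-7/3·τ+0·τ²+11/24·τ³=-7/64

  seg 0: a=1 b=-7/3 c=0 d=11/24
  seg 1: a=0 b=19/6 c=11/4 d=-11/12
S(1/2) = -7/64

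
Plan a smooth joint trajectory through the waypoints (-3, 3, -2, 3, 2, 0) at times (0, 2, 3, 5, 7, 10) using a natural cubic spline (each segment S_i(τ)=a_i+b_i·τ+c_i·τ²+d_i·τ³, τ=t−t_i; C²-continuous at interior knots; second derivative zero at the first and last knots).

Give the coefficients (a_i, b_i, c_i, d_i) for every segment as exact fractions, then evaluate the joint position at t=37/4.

Δ: Δ0=3, Δ1=-5, Δ2=5/2, Δ3=-1/2, Δ4=-2/3
row 1: diag=6, rhs=-48; c'=1/6, d'=-8
row 2: denom=6−1·1/6=35/6; d'=(45−1·-8)/(35/6)=318/35
row 3: denom=8−2·12/35=256/35; d'=(-18−2·318/35)/(256/35)=-633/128
row 4: denom=10−2·35/128=605/64; d'=(-1−2·-633/128)/(605/64)=569/605
back: M4=569/605
back: M3=-633/128−35/128·569/605=-1259/242
back: M2=318/35−12/35·-1259/242=6576/605
back: M1=-8−1/6·6576/605=-5936/605
M: M0=0, M1=-5936/605, M2=6576/605, M3=-1259/242, M4=569/605, M5=0
seg 0: a=-3, c=M0/2=0, d=(M1−M0)/(6·2)=-1484/1815, b=Δ0−h0·(2M0+M1)/6=11381/1815
seg 1: a=3, c=M1/2=-2968/605, d=(M2−M1)/(6·1)=6256/1815, b=Δ1−h1·(2M1+M2)/6=-6427/1815
seg 2: a=-2, c=M2/2=3288/605, d=(M3−M2)/(6·2)=-19447/14520, b=Δ2−h2·(2M2+M3)/6=-497/165
seg 3: a=3, c=M3/2=-1259/484, d=(M4−M3)/(6·2)=7433/14520, b=Δ3−h3·(2M3+M4)/6=9637/3630
seg 4: a=2, c=M4/2=569/1210, d=(M5−M4)/(6·3)=-569/10890, b=Δ4−h4·(2M4+M5)/6=-2917/1815
t_q=37/4 → seg 4, τ=9/4; S=2+-2917/1815·τ+569/1210·τ²+-569/10890·τ³=2623/15488

  seg 0: a=-3 b=11381/1815 c=0 d=-1484/1815
  seg 1: a=3 b=-6427/1815 c=-2968/605 d=6256/1815
  seg 2: a=-2 b=-497/165 c=3288/605 d=-19447/14520
  seg 3: a=3 b=9637/3630 c=-1259/484 d=7433/14520
  seg 4: a=2 b=-2917/1815 c=569/1210 d=-569/10890
S(37/4) = 2623/15488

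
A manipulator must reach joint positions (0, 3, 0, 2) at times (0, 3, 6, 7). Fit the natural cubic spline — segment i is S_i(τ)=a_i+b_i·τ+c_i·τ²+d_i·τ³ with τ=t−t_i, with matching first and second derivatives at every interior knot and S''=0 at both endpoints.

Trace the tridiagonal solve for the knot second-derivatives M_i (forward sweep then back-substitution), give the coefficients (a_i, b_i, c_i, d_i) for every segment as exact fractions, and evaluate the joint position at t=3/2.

Δ: Δ0=1, Δ1=-1, Δ2=2
row 1: diag=12, rhs=-12; c'=1/4, d'=-1
row 2: denom=8−3·1/4=29/4; d'=(18−3·-1)/(29/4)=84/29
back: M2=84/29
back: M1=-1−1/4·84/29=-50/29
M: M0=0, M1=-50/29, M2=84/29, M3=0
seg 0: a=0, c=M0/2=0, d=(M1−M0)/(6·3)=-25/261, b=Δ0−h0·(2M0+M1)/6=54/29
seg 1: a=3, c=M1/2=-25/29, d=(M2−M1)/(6·3)=67/261, b=Δ1−h1·(2M1+M2)/6=-21/29
seg 2: a=0, c=M2/2=42/29, d=(M3−M2)/(6·1)=-14/29, b=Δ2−h2·(2M2+M3)/6=30/29
t_q=3/2 → seg 0, τ=3/2; S=0+54/29·τ+0·τ²+-25/261·τ³=573/232

  seg 0: a=0 b=54/29 c=0 d=-25/261
  seg 1: a=3 b=-21/29 c=-25/29 d=67/261
  seg 2: a=0 b=30/29 c=42/29 d=-14/29
S(3/2) = 573/232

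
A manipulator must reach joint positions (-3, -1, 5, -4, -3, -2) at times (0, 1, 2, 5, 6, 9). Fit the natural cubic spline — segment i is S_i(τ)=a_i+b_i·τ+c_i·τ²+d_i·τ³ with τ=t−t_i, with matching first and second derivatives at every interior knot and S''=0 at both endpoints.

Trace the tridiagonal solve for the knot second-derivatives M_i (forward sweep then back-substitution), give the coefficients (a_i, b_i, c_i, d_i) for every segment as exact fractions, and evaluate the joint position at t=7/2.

Δ: Δ0=2, Δ1=6, Δ2=-3, Δ3=1, Δ4=1/3
row 1: diag=4, rhs=24; c'=1/4, d'=6
row 2: denom=8−1·1/4=31/4; d'=(-54−1·6)/(31/4)=-240/31
row 3: denom=8−3·12/31=212/31; d'=(24−3·-240/31)/(212/31)=366/53
row 4: denom=8−1·31/212=1665/212; d'=(-4−1·366/53)/(1665/212)=-2312/1665
back: M4=-2312/1665
back: M3=366/53−31/212·-2312/1665=11836/1665
back: M2=-240/31−12/31·11836/1665=-5824/555
back: M1=6−1/4·-5824/555=4786/555
M: M0=0, M1=4786/555, M2=-5824/555, M3=11836/1665, M4=-2312/1665, M5=0
seg 0: a=-3, c=M0/2=0, d=(M1−M0)/(6·1)=2393/1665, b=Δ0−h0·(2M0+M1)/6=937/1665
seg 1: a=-1, c=M1/2=2393/555, d=(M2−M1)/(6·1)=-1061/333, b=Δ1−h1·(2M1+M2)/6=8116/1665
seg 2: a=5, c=M2/2=-2912/555, d=(M3−M2)/(6·3)=14654/14985, b=Δ2−h2·(2M2+M3)/6=6559/1665
seg 3: a=-4, c=M3/2=5918/1665, d=(M4−M3)/(6·1)=-262/185, b=Δ3−h3·(2M3+M4)/6=-379/333
seg 4: a=-3, c=M4/2=-1156/1665, d=(M5−M4)/(6·3)=1156/14985, b=Δ4−h4·(2M4+M5)/6=2867/1665
t_q=7/2 → seg 2, τ=3/2; S=5+6559/1665·τ+-2912/555·τ²+14654/14985·τ³=1779/740

  seg 0: a=-3 b=937/1665 c=0 d=2393/1665
  seg 1: a=-1 b=8116/1665 c=2393/555 d=-1061/333
  seg 2: a=5 b=6559/1665 c=-2912/555 d=14654/14985
  seg 3: a=-4 b=-379/333 c=5918/1665 d=-262/185
  seg 4: a=-3 b=2867/1665 c=-1156/1665 d=1156/14985
S(7/2) = 1779/740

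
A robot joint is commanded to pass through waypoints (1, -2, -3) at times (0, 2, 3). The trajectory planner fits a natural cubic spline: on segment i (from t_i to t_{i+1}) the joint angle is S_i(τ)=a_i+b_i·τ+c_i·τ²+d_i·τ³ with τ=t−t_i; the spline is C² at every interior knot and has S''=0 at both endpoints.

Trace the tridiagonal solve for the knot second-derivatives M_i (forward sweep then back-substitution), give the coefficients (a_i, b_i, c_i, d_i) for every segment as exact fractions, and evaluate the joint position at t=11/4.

Δ: Δ0=-3/2, Δ1=-1
row 1: diag=6, rhs=3; c'=1/6, d'=1/2
back: M1=1/2
M: M0=0, M1=1/2, M2=0
seg 0: a=1, c=M0/2=0, d=(M1−M0)/(6·2)=1/24, b=Δ0−h0·(2M0+M1)/6=-5/3
seg 1: a=-2, c=M1/2=1/4, d=(M2−M1)/(6·1)=-1/12, b=Δ1−h1·(2M1+M2)/6=-7/6
t_q=11/4 → seg 1, τ=3/4; S=-2+-7/6·τ+1/4·τ²+-1/12·τ³=-709/256

  seg 0: a=1 b=-5/3 c=0 d=1/24
  seg 1: a=-2 b=-7/6 c=1/4 d=-1/12
S(11/4) = -709/256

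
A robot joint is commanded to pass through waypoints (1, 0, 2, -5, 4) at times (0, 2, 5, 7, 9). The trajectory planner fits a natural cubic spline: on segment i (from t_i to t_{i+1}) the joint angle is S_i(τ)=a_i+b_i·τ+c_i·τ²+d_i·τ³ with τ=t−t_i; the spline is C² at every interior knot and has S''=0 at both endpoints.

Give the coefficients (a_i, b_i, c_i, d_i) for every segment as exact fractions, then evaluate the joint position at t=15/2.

  seg 0: a=1 b=-613/516 c=0 d=355/2064
  seg 1: a=0 b=113/129 c=355/344 d=-379/1032
  seg 2: a=2 b=-2939/1032 c=-391/172 d=4019/4128
  seg 3: a=-5 b=-133/516 c=2455/688 d=-2455/4128
S(15/2) = -47457/11008

Δ: Δ0=-1/2, Δ1=2/3, Δ2=-7/2, Δ3=9/2
row 1: diag=10, rhs=7; c'=3/10, d'=7/10
row 2: denom=10−3·3/10=91/10; d'=(-25−3·7/10)/(91/10)=-271/91
row 3: denom=8−2·20/91=688/91; d'=(48−2·-271/91)/(688/91)=2455/344
back: M3=2455/344
back: M2=-271/91−20/91·2455/344=-391/86
back: M1=7/10−3/10·-391/86=355/172
M: M0=0, M1=355/172, M2=-391/86, M3=2455/344, M4=0
seg 0: a=1, c=M0/2=0, d=(M1−M0)/(6·2)=355/2064, b=Δ0−h0·(2M0+M1)/6=-613/516
seg 1: a=0, c=M1/2=355/344, d=(M2−M1)/(6·3)=-379/1032, b=Δ1−h1·(2M1+M2)/6=113/129
seg 2: a=2, c=M2/2=-391/172, d=(M3−M2)/(6·2)=4019/4128, b=Δ2−h2·(2M2+M3)/6=-2939/1032
seg 3: a=-5, c=M3/2=2455/688, d=(M4−M3)/(6·2)=-2455/4128, b=Δ3−h3·(2M3+M4)/6=-133/516
t_q=15/2 → seg 3, τ=1/2; S=-5+-133/516·τ+2455/688·τ²+-2455/4128·τ³=-47457/11008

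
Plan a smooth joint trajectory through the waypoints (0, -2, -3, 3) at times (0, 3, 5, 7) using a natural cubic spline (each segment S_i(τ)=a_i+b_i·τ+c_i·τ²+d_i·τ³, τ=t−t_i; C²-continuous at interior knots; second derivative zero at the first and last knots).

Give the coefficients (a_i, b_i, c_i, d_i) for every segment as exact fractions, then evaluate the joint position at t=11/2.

  seg 0: a=0 b=-101/228 c=0 d=-17/684
  seg 1: a=-2 b=-127/114 c=-17/76 d=121/456
  seg 2: a=-3 b=67/57 c=26/19 d=-13/57
S(11/2) = -319/152

Δ: Δ0=-2/3, Δ1=-1/2, Δ2=3
row 1: diag=10, rhs=1; c'=1/5, d'=1/10
row 2: denom=8−2·1/5=38/5; d'=(21−2·1/10)/(38/5)=52/19
back: M2=52/19
back: M1=1/10−1/5·52/19=-17/38
M: M0=0, M1=-17/38, M2=52/19, M3=0
seg 0: a=0, c=M0/2=0, d=(M1−M0)/(6·3)=-17/684, b=Δ0−h0·(2M0+M1)/6=-101/228
seg 1: a=-2, c=M1/2=-17/76, d=(M2−M1)/(6·2)=121/456, b=Δ1−h1·(2M1+M2)/6=-127/114
seg 2: a=-3, c=M2/2=26/19, d=(M3−M2)/(6·2)=-13/57, b=Δ2−h2·(2M2+M3)/6=67/57
t_q=11/2 → seg 2, τ=1/2; S=-3+67/57·τ+26/19·τ²+-13/57·τ³=-319/152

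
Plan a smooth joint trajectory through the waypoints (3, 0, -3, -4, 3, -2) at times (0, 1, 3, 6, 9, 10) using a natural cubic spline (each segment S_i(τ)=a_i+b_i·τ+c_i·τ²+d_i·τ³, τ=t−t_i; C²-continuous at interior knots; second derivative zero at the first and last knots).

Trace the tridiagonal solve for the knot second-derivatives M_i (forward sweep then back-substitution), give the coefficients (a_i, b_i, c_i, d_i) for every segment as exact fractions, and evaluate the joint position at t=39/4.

Δ: Δ0=-3, Δ1=-3/2, Δ2=-1/3, Δ3=7/3, Δ4=-5
row 1: diag=6, rhs=9; c'=1/3, d'=3/2
row 2: denom=10−2·1/3=28/3; d'=(7−2·3/2)/(28/3)=3/7
row 3: denom=12−3·9/28=309/28; d'=(16−3·3/7)/(309/28)=4/3
row 4: denom=8−3·28/103=740/103; d'=(-44−3·4/3)/(740/103)=-1236/185
back: M4=-1236/185
back: M3=4/3−28/103·-1236/185=1748/555
back: M2=3/7−9/28·1748/555=-108/185
back: M1=3/2−1/3·-108/185=627/370
M: M0=0, M1=627/370, M2=-108/185, M3=1748/555, M4=-1236/185, M5=0
seg 0: a=3, c=M0/2=0, d=(M1−M0)/(6·1)=209/740, b=Δ0−h0·(2M0+M1)/6=-2429/740
seg 1: a=0, c=M1/2=627/740, d=(M2−M1)/(6·2)=-281/1480, b=Δ1−h1·(2M1+M2)/6=-901/370
seg 2: a=-3, c=M2/2=-54/185, d=(M3−M2)/(6·3)=28/135, b=Δ2−h2·(2M2+M3)/6=-49/37
seg 3: a=-4, c=M3/2=874/555, d=(M4−M3)/(6·3)=-2728/4995, b=Δ3−h3·(2M3+M4)/6=467/185
seg 4: a=3, c=M4/2=-618/185, d=(M5−M4)/(6·1)=206/185, b=Δ4−h4·(2M4+M5)/6=-513/185
t_q=39/4 → seg 4, τ=3/4; S=3+-513/185·τ+-618/185·τ²+206/185·τ³=-579/1184

  seg 0: a=3 b=-2429/740 c=0 d=209/740
  seg 1: a=0 b=-901/370 c=627/740 d=-281/1480
  seg 2: a=-3 b=-49/37 c=-54/185 d=28/135
  seg 3: a=-4 b=467/185 c=874/555 d=-2728/4995
  seg 4: a=3 b=-513/185 c=-618/185 d=206/185
S(39/4) = -579/1184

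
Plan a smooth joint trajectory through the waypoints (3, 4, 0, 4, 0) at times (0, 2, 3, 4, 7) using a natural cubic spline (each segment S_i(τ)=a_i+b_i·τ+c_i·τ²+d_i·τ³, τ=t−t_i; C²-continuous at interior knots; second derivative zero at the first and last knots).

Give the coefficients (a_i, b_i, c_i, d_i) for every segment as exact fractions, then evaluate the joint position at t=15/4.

Δ: Δ0=1/2, Δ1=-4, Δ2=4, Δ3=-4/3
row 1: diag=6, rhs=-27; c'=1/6, d'=-9/2
row 2: denom=4−1·1/6=23/6; d'=(48−1·-9/2)/(23/6)=315/23
row 3: denom=8−1·6/23=178/23; d'=(-32−1·315/23)/(178/23)=-1051/178
back: M3=-1051/178
back: M2=315/23−6/23·-1051/178=1356/89
back: M1=-9/2−1/6·1356/89=-1253/178
M: M0=0, M1=-1253/178, M2=1356/89, M3=-1051/178, M4=0
seg 0: a=3, c=M0/2=0, d=(M1−M0)/(6·2)=-1253/2136, b=Δ0−h0·(2M0+M1)/6=760/267
seg 1: a=4, c=M1/2=-1253/356, d=(M2−M1)/(6·1)=3965/1068, b=Δ1−h1·(2M1+M2)/6=-2239/534
seg 2: a=0, c=M2/2=678/89, d=(M3−M2)/(6·1)=-3763/1068, b=Δ2−h2·(2M2+M3)/6=-101/1068
seg 3: a=4, c=M3/2=-1051/356, d=(M4−M3)/(6·3)=1051/3204, b=Δ3−h3·(2M3+M4)/6=2441/534
t_q=15/4 → seg 2, τ=3/4; S=0+-101/1068·τ+678/89·τ²+-3763/1068·τ³=62149/22784

  seg 0: a=3 b=760/267 c=0 d=-1253/2136
  seg 1: a=4 b=-2239/534 c=-1253/356 d=3965/1068
  seg 2: a=0 b=-101/1068 c=678/89 d=-3763/1068
  seg 3: a=4 b=2441/534 c=-1051/356 d=1051/3204
S(15/4) = 62149/22784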